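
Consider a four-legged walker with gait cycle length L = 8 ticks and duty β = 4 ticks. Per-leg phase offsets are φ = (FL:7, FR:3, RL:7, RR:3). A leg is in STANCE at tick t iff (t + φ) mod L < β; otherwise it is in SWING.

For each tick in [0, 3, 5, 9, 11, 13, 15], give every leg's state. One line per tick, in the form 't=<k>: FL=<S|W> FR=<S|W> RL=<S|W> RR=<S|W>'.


t=0: FL=W FR=S RL=W RR=S
t=3: FL=S FR=W RL=S RR=W
t=5: FL=W FR=S RL=W RR=S
t=9: FL=S FR=W RL=S RR=W
t=11: FL=S FR=W RL=S RR=W
t=13: FL=W FR=S RL=W RR=S
t=15: FL=W FR=S RL=W RR=S

t=0: phase=(7,3,7,3) vs β=4 → FL=W FR=S RL=W RR=S
t=3: phase=(2,6,2,6) vs β=4 → FL=S FR=W RL=S RR=W
t=5: phase=(4,0,4,0) vs β=4 → FL=W FR=S RL=W RR=S
t=9: phase=(0,4,0,4) vs β=4 → FL=S FR=W RL=S RR=W
t=11: phase=(2,6,2,6) vs β=4 → FL=S FR=W RL=S RR=W
t=13: phase=(4,0,4,0) vs β=4 → FL=W FR=S RL=W RR=S
t=15: phase=(6,2,6,2) vs β=4 → FL=W FR=S RL=W RR=S


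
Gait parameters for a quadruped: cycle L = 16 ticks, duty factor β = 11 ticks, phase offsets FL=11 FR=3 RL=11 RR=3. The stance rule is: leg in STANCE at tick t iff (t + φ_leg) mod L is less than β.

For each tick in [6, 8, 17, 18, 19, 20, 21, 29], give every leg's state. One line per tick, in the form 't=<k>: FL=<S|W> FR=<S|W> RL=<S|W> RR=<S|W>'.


t=6: FL=S FR=S RL=S RR=S
t=8: FL=S FR=W RL=S RR=W
t=17: FL=W FR=S RL=W RR=S
t=18: FL=W FR=S RL=W RR=S
t=19: FL=W FR=S RL=W RR=S
t=20: FL=W FR=S RL=W RR=S
t=21: FL=S FR=S RL=S RR=S
t=29: FL=S FR=S RL=S RR=S

t=6: phase=(1,9,1,9) vs β=11 → FL=S FR=S RL=S RR=S
t=8: phase=(3,11,3,11) vs β=11 → FL=S FR=W RL=S RR=W
t=17: phase=(12,4,12,4) vs β=11 → FL=W FR=S RL=W RR=S
t=18: phase=(13,5,13,5) vs β=11 → FL=W FR=S RL=W RR=S
t=19: phase=(14,6,14,6) vs β=11 → FL=W FR=S RL=W RR=S
t=20: phase=(15,7,15,7) vs β=11 → FL=W FR=S RL=W RR=S
t=21: phase=(0,8,0,8) vs β=11 → FL=S FR=S RL=S RR=S
t=29: phase=(8,0,8,0) vs β=11 → FL=S FR=S RL=S RR=S


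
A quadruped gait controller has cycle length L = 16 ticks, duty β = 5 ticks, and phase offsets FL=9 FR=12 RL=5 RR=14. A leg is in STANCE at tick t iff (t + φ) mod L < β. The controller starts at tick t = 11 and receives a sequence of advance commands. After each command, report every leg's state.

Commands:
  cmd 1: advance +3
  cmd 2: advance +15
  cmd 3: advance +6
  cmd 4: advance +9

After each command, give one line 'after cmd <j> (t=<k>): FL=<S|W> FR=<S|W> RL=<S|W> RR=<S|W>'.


after cmd 1 (t=14): FL=W FR=W RL=S RR=W
after cmd 2 (t=29): FL=W FR=W RL=S RR=W
after cmd 3 (t=35): FL=W FR=W RL=W RR=S
after cmd 4 (t=44): FL=W FR=W RL=S RR=W

start t=11: FL=S FR=W RL=S RR=W
cmd 1: advance +3 → t=14, phase=(7,10,3,12) → FL=W FR=W RL=S RR=W
cmd 2: advance +15 → t=29, phase=(6,9,2,11) → FL=W FR=W RL=S RR=W
cmd 3: advance +6 → t=35, phase=(12,15,8,1) → FL=W FR=W RL=W RR=S
cmd 4: advance +9 → t=44, phase=(5,8,1,10) → FL=W FR=W RL=S RR=W


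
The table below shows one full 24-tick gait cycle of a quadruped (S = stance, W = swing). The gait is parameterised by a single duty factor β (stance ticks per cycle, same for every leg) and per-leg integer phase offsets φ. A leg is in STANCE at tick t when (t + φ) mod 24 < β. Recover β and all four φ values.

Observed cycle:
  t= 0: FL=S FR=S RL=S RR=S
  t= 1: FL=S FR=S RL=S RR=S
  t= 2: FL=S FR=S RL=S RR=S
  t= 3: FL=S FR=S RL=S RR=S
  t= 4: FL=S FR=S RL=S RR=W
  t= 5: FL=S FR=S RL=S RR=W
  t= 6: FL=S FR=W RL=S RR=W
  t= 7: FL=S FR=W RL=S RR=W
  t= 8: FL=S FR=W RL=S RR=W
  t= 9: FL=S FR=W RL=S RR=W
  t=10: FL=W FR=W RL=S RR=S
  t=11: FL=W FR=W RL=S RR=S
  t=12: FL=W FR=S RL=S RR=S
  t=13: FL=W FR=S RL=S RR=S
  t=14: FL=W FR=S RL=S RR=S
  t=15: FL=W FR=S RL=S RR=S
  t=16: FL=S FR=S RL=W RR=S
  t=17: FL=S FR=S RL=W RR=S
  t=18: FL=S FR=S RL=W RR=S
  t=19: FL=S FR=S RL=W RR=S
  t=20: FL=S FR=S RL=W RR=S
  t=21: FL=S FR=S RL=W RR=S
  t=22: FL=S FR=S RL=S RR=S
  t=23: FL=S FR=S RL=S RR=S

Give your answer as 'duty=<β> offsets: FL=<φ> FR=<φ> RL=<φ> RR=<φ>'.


duty=18 offsets: FL=8 FR=12 RL=2 RR=14

duty β = stance ticks per leg = 18
FL: stance ticks = 18; W→S at t=16 → φ=8
FR: stance ticks = 18; W→S at t=12 → φ=12
RL: stance ticks = 18; W→S at t=22 → φ=2
RR: stance ticks = 18; W→S at t=10 → φ=14


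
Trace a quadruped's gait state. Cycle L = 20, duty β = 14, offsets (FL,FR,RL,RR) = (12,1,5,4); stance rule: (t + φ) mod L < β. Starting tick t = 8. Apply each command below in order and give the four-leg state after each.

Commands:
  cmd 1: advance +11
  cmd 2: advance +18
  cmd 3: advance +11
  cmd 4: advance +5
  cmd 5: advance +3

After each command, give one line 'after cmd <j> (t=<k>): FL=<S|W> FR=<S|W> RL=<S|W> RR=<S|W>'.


start t=8: FL=S FR=S RL=S RR=S
cmd 1: advance +11 → t=19, phase=(11,0,4,3) → FL=S FR=S RL=S RR=S
cmd 2: advance +18 → t=37, phase=(9,18,2,1) → FL=S FR=W RL=S RR=S
cmd 3: advance +11 → t=48, phase=(0,9,13,12) → FL=S FR=S RL=S RR=S
cmd 4: advance +5 → t=53, phase=(5,14,18,17) → FL=S FR=W RL=W RR=W
cmd 5: advance +3 → t=56, phase=(8,17,1,0) → FL=S FR=W RL=S RR=S

after cmd 1 (t=19): FL=S FR=S RL=S RR=S
after cmd 2 (t=37): FL=S FR=W RL=S RR=S
after cmd 3 (t=48): FL=S FR=S RL=S RR=S
after cmd 4 (t=53): FL=S FR=W RL=W RR=W
after cmd 5 (t=56): FL=S FR=W RL=S RR=S


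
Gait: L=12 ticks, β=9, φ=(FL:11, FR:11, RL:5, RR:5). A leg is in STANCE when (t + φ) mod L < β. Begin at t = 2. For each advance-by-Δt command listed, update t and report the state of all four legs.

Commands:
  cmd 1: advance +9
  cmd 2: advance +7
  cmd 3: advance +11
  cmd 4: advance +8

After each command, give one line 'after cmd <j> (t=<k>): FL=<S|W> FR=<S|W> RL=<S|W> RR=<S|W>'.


after cmd 1 (t=11): FL=W FR=W RL=S RR=S
after cmd 2 (t=18): FL=S FR=S RL=W RR=W
after cmd 3 (t=29): FL=S FR=S RL=W RR=W
after cmd 4 (t=37): FL=S FR=S RL=S RR=S

start t=2: FL=S FR=S RL=S RR=S
cmd 1: advance +9 → t=11, phase=(10,10,4,4) → FL=W FR=W RL=S RR=S
cmd 2: advance +7 → t=18, phase=(5,5,11,11) → FL=S FR=S RL=W RR=W
cmd 3: advance +11 → t=29, phase=(4,4,10,10) → FL=S FR=S RL=W RR=W
cmd 4: advance +8 → t=37, phase=(0,0,6,6) → FL=S FR=S RL=S RR=S


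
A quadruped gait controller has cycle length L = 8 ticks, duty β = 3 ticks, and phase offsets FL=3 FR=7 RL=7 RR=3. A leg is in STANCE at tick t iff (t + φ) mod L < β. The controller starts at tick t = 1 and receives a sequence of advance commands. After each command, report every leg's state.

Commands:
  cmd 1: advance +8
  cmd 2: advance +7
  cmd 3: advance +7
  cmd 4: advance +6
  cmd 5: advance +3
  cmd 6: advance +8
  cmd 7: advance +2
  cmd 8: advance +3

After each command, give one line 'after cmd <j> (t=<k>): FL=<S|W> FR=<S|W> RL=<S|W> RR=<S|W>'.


start t=1: FL=W FR=S RL=S RR=W
cmd 1: advance +8 → t=9, phase=(4,0,0,4) → FL=W FR=S RL=S RR=W
cmd 2: advance +7 → t=16, phase=(3,7,7,3) → FL=W FR=W RL=W RR=W
cmd 3: advance +7 → t=23, phase=(2,6,6,2) → FL=S FR=W RL=W RR=S
cmd 4: advance +6 → t=29, phase=(0,4,4,0) → FL=S FR=W RL=W RR=S
cmd 5: advance +3 → t=32, phase=(3,7,7,3) → FL=W FR=W RL=W RR=W
cmd 6: advance +8 → t=40, phase=(3,7,7,3) → FL=W FR=W RL=W RR=W
cmd 7: advance +2 → t=42, phase=(5,1,1,5) → FL=W FR=S RL=S RR=W
cmd 8: advance +3 → t=45, phase=(0,4,4,0) → FL=S FR=W RL=W RR=S

after cmd 1 (t=9): FL=W FR=S RL=S RR=W
after cmd 2 (t=16): FL=W FR=W RL=W RR=W
after cmd 3 (t=23): FL=S FR=W RL=W RR=S
after cmd 4 (t=29): FL=S FR=W RL=W RR=S
after cmd 5 (t=32): FL=W FR=W RL=W RR=W
after cmd 6 (t=40): FL=W FR=W RL=W RR=W
after cmd 7 (t=42): FL=W FR=S RL=S RR=W
after cmd 8 (t=45): FL=S FR=W RL=W RR=S


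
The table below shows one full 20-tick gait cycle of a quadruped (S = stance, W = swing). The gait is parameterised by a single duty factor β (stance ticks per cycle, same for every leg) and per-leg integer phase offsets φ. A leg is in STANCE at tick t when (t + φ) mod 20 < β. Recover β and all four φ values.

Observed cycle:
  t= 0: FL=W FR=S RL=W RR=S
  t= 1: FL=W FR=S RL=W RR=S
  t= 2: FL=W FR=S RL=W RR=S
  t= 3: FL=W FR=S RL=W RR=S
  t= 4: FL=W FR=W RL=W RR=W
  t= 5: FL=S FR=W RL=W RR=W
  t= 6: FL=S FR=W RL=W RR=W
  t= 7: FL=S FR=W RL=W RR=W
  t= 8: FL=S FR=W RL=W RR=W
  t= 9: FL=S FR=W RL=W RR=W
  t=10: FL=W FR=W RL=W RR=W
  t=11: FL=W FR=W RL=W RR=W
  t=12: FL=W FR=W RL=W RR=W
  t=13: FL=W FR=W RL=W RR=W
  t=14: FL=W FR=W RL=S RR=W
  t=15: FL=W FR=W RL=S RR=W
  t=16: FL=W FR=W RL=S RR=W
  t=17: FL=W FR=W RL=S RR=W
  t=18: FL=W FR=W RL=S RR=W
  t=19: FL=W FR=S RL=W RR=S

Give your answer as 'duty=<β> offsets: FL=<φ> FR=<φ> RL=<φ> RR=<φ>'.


duty=5 offsets: FL=15 FR=1 RL=6 RR=1

duty β = stance ticks per leg = 5
FL: stance ticks = 5; W→S at t=5 → φ=15
FR: stance ticks = 5; W→S at t=19 → φ=1
RL: stance ticks = 5; W→S at t=14 → φ=6
RR: stance ticks = 5; W→S at t=19 → φ=1


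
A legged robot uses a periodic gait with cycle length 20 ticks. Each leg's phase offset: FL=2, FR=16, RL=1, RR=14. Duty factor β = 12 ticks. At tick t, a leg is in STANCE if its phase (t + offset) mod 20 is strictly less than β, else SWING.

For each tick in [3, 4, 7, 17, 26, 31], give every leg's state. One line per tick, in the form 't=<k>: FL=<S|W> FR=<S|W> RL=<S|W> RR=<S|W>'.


t=3: FL=S FR=W RL=S RR=W
t=4: FL=S FR=S RL=S RR=W
t=7: FL=S FR=S RL=S RR=S
t=17: FL=W FR=W RL=W RR=S
t=26: FL=S FR=S RL=S RR=S
t=31: FL=W FR=S RL=W RR=S

t=3: phase=(5,19,4,17) vs β=12 → FL=S FR=W RL=S RR=W
t=4: phase=(6,0,5,18) vs β=12 → FL=S FR=S RL=S RR=W
t=7: phase=(9,3,8,1) vs β=12 → FL=S FR=S RL=S RR=S
t=17: phase=(19,13,18,11) vs β=12 → FL=W FR=W RL=W RR=S
t=26: phase=(8,2,7,0) vs β=12 → FL=S FR=S RL=S RR=S
t=31: phase=(13,7,12,5) vs β=12 → FL=W FR=S RL=W RR=S


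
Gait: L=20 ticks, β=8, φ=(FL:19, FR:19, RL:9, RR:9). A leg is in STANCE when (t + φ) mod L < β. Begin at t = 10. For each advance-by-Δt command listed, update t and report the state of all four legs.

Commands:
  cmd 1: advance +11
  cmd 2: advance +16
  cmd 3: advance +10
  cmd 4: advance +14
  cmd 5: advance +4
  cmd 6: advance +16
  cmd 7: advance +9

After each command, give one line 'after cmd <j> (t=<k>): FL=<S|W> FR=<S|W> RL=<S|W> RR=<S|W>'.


start t=10: FL=W FR=W RL=W RR=W
cmd 1: advance +11 → t=21, phase=(0,0,10,10) → FL=S FR=S RL=W RR=W
cmd 2: advance +16 → t=37, phase=(16,16,6,6) → FL=W FR=W RL=S RR=S
cmd 3: advance +10 → t=47, phase=(6,6,16,16) → FL=S FR=S RL=W RR=W
cmd 4: advance +14 → t=61, phase=(0,0,10,10) → FL=S FR=S RL=W RR=W
cmd 5: advance +4 → t=65, phase=(4,4,14,14) → FL=S FR=S RL=W RR=W
cmd 6: advance +16 → t=81, phase=(0,0,10,10) → FL=S FR=S RL=W RR=W
cmd 7: advance +9 → t=90, phase=(9,9,19,19) → FL=W FR=W RL=W RR=W

after cmd 1 (t=21): FL=S FR=S RL=W RR=W
after cmd 2 (t=37): FL=W FR=W RL=S RR=S
after cmd 3 (t=47): FL=S FR=S RL=W RR=W
after cmd 4 (t=61): FL=S FR=S RL=W RR=W
after cmd 5 (t=65): FL=S FR=S RL=W RR=W
after cmd 6 (t=81): FL=S FR=S RL=W RR=W
after cmd 7 (t=90): FL=W FR=W RL=W RR=W


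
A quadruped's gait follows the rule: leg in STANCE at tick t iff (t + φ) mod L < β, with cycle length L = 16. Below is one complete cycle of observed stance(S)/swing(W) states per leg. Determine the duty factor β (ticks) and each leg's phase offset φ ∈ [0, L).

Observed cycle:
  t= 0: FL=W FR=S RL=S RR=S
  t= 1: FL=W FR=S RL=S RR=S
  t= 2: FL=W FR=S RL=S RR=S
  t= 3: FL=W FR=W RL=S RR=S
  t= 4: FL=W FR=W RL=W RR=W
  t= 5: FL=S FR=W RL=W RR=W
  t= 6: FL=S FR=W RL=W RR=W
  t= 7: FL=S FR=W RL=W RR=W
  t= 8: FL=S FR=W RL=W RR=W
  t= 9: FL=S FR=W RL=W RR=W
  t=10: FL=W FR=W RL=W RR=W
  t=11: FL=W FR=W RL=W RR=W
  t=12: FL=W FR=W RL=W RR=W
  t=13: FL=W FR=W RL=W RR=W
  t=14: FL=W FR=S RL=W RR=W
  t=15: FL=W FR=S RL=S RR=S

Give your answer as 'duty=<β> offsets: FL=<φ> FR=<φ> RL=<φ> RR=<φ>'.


duty β = stance ticks per leg = 5
FL: stance ticks = 5; W→S at t=5 → φ=11
FR: stance ticks = 5; W→S at t=14 → φ=2
RL: stance ticks = 5; W→S at t=15 → φ=1
RR: stance ticks = 5; W→S at t=15 → φ=1

duty=5 offsets: FL=11 FR=2 RL=1 RR=1


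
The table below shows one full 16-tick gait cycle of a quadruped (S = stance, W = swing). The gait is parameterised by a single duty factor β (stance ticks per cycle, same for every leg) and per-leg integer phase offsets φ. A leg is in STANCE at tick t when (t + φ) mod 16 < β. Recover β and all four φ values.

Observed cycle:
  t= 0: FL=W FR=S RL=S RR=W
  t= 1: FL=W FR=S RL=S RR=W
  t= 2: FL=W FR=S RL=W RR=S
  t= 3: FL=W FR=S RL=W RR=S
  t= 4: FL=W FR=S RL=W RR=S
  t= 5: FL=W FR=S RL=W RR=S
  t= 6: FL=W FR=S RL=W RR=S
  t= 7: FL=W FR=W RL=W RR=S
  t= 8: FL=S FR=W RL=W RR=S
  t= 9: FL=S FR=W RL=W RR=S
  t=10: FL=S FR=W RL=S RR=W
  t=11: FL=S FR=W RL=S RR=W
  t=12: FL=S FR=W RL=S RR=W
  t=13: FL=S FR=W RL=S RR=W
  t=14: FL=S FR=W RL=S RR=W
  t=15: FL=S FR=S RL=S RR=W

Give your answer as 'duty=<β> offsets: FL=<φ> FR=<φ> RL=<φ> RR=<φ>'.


duty β = stance ticks per leg = 8
FL: stance ticks = 8; W→S at t=8 → φ=8
FR: stance ticks = 8; W→S at t=15 → φ=1
RL: stance ticks = 8; W→S at t=10 → φ=6
RR: stance ticks = 8; W→S at t=2 → φ=14

duty=8 offsets: FL=8 FR=1 RL=6 RR=14


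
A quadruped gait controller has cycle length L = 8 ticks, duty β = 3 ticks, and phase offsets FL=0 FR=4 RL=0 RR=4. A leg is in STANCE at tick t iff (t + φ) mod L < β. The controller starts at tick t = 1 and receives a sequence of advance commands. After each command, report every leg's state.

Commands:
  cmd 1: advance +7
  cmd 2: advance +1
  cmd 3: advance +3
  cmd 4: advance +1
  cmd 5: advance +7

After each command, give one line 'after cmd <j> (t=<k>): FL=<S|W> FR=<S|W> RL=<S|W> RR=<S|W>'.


after cmd 1 (t=8): FL=S FR=W RL=S RR=W
after cmd 2 (t=9): FL=S FR=W RL=S RR=W
after cmd 3 (t=12): FL=W FR=S RL=W RR=S
after cmd 4 (t=13): FL=W FR=S RL=W RR=S
after cmd 5 (t=20): FL=W FR=S RL=W RR=S

start t=1: FL=S FR=W RL=S RR=W
cmd 1: advance +7 → t=8, phase=(0,4,0,4) → FL=S FR=W RL=S RR=W
cmd 2: advance +1 → t=9, phase=(1,5,1,5) → FL=S FR=W RL=S RR=W
cmd 3: advance +3 → t=12, phase=(4,0,4,0) → FL=W FR=S RL=W RR=S
cmd 4: advance +1 → t=13, phase=(5,1,5,1) → FL=W FR=S RL=W RR=S
cmd 5: advance +7 → t=20, phase=(4,0,4,0) → FL=W FR=S RL=W RR=S


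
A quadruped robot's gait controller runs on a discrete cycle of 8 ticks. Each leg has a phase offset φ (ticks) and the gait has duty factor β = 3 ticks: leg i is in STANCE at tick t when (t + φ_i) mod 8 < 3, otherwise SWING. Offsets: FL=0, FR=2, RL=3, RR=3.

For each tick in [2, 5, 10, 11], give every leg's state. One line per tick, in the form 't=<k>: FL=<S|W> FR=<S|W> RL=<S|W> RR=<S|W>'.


t=2: FL=S FR=W RL=W RR=W
t=5: FL=W FR=W RL=S RR=S
t=10: FL=S FR=W RL=W RR=W
t=11: FL=W FR=W RL=W RR=W

t=2: phase=(2,4,5,5) vs β=3 → FL=S FR=W RL=W RR=W
t=5: phase=(5,7,0,0) vs β=3 → FL=W FR=W RL=S RR=S
t=10: phase=(2,4,5,5) vs β=3 → FL=S FR=W RL=W RR=W
t=11: phase=(3,5,6,6) vs β=3 → FL=W FR=W RL=W RR=W


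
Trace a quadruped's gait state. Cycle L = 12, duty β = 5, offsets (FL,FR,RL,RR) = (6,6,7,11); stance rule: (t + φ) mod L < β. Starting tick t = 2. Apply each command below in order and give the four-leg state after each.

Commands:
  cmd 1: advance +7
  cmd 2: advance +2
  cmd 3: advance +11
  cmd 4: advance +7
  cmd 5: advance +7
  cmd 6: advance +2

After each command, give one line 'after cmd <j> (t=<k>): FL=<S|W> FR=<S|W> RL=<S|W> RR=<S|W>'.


after cmd 1 (t=9): FL=S FR=S RL=S RR=W
after cmd 2 (t=11): FL=W FR=W RL=W RR=W
after cmd 3 (t=22): FL=S FR=S RL=W RR=W
after cmd 4 (t=29): FL=W FR=W RL=S RR=S
after cmd 5 (t=36): FL=W FR=W RL=W RR=W
after cmd 6 (t=38): FL=W FR=W RL=W RR=S

start t=2: FL=W FR=W RL=W RR=S
cmd 1: advance +7 → t=9, phase=(3,3,4,8) → FL=S FR=S RL=S RR=W
cmd 2: advance +2 → t=11, phase=(5,5,6,10) → FL=W FR=W RL=W RR=W
cmd 3: advance +11 → t=22, phase=(4,4,5,9) → FL=S FR=S RL=W RR=W
cmd 4: advance +7 → t=29, phase=(11,11,0,4) → FL=W FR=W RL=S RR=S
cmd 5: advance +7 → t=36, phase=(6,6,7,11) → FL=W FR=W RL=W RR=W
cmd 6: advance +2 → t=38, phase=(8,8,9,1) → FL=W FR=W RL=W RR=S


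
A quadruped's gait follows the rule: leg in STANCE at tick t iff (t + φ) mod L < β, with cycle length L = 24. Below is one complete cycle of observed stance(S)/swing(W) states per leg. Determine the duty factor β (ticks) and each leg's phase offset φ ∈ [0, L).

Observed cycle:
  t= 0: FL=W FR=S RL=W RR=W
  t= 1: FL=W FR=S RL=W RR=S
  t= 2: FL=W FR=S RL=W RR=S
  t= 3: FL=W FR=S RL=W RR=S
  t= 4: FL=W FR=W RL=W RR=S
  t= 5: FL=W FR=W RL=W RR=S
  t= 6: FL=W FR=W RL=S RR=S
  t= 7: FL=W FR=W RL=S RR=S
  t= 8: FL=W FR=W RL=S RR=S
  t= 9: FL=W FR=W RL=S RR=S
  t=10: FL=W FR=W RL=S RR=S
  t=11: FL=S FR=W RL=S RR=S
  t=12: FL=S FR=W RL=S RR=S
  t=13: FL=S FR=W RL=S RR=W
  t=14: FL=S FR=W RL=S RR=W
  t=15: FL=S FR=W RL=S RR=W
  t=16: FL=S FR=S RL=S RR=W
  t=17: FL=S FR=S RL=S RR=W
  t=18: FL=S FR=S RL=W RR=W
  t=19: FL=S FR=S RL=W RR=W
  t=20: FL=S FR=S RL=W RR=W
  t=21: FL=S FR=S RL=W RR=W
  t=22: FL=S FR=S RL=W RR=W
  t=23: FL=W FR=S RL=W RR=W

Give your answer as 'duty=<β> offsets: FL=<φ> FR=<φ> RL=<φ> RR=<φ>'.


duty=12 offsets: FL=13 FR=8 RL=18 RR=23

duty β = stance ticks per leg = 12
FL: stance ticks = 12; W→S at t=11 → φ=13
FR: stance ticks = 12; W→S at t=16 → φ=8
RL: stance ticks = 12; W→S at t=6 → φ=18
RR: stance ticks = 12; W→S at t=1 → φ=23


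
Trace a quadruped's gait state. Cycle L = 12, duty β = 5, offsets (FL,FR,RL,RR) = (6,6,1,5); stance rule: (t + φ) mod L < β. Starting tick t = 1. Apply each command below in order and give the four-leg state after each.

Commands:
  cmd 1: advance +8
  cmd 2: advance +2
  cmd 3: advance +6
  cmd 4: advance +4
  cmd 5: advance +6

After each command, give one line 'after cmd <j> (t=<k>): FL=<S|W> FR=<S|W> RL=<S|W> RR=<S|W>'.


start t=1: FL=W FR=W RL=S RR=W
cmd 1: advance +8 → t=9, phase=(3,3,10,2) → FL=S FR=S RL=W RR=S
cmd 2: advance +2 → t=11, phase=(5,5,0,4) → FL=W FR=W RL=S RR=S
cmd 3: advance +6 → t=17, phase=(11,11,6,10) → FL=W FR=W RL=W RR=W
cmd 4: advance +4 → t=21, phase=(3,3,10,2) → FL=S FR=S RL=W RR=S
cmd 5: advance +6 → t=27, phase=(9,9,4,8) → FL=W FR=W RL=S RR=W

after cmd 1 (t=9): FL=S FR=S RL=W RR=S
after cmd 2 (t=11): FL=W FR=W RL=S RR=S
after cmd 3 (t=17): FL=W FR=W RL=W RR=W
after cmd 4 (t=21): FL=S FR=S RL=W RR=S
after cmd 5 (t=27): FL=W FR=W RL=S RR=W


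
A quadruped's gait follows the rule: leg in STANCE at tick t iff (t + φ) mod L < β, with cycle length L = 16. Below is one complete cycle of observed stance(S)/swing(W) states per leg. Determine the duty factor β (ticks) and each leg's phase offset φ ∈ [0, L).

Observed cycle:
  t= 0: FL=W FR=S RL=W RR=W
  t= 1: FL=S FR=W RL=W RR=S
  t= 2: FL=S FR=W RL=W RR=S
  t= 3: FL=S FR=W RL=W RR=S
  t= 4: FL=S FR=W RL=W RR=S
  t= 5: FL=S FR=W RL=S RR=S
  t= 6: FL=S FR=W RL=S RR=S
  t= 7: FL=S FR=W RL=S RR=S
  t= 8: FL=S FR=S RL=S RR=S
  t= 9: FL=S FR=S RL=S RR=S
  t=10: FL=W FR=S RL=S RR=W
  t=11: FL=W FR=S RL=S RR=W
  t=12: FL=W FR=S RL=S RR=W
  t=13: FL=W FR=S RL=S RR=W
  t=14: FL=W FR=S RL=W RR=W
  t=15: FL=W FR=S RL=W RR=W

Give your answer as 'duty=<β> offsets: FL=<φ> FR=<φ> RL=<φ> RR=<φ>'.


duty=9 offsets: FL=15 FR=8 RL=11 RR=15

duty β = stance ticks per leg = 9
FL: stance ticks = 9; W→S at t=1 → φ=15
FR: stance ticks = 9; W→S at t=8 → φ=8
RL: stance ticks = 9; W→S at t=5 → φ=11
RR: stance ticks = 9; W→S at t=1 → φ=15


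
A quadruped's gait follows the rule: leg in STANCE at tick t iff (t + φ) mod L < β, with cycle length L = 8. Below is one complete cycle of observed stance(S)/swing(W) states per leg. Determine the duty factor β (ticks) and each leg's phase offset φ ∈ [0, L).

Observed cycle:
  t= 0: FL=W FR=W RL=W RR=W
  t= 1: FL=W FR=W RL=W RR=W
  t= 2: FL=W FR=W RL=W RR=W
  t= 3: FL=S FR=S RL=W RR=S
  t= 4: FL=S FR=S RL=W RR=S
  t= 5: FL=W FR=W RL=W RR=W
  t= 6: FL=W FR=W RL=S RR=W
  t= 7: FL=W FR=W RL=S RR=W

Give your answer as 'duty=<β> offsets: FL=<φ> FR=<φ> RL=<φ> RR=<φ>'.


duty β = stance ticks per leg = 2
FL: stance ticks = 2; W→S at t=3 → φ=5
FR: stance ticks = 2; W→S at t=3 → φ=5
RL: stance ticks = 2; W→S at t=6 → φ=2
RR: stance ticks = 2; W→S at t=3 → φ=5

duty=2 offsets: FL=5 FR=5 RL=2 RR=5


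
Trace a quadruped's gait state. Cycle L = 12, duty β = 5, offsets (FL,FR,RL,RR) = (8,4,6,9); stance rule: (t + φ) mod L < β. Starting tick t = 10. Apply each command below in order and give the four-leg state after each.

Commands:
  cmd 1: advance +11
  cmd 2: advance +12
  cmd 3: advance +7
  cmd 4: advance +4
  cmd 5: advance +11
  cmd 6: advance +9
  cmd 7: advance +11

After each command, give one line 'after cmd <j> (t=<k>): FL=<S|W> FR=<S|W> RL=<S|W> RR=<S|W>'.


after cmd 1 (t=21): FL=W FR=S RL=S RR=W
after cmd 2 (t=33): FL=W FR=S RL=S RR=W
after cmd 3 (t=40): FL=S FR=W RL=W RR=S
after cmd 4 (t=44): FL=S FR=S RL=S RR=W
after cmd 5 (t=55): FL=S FR=W RL=S RR=S
after cmd 6 (t=64): FL=S FR=W RL=W RR=S
after cmd 7 (t=75): FL=W FR=W RL=W RR=S

start t=10: FL=W FR=S RL=S RR=W
cmd 1: advance +11 → t=21, phase=(5,1,3,6) → FL=W FR=S RL=S RR=W
cmd 2: advance +12 → t=33, phase=(5,1,3,6) → FL=W FR=S RL=S RR=W
cmd 3: advance +7 → t=40, phase=(0,8,10,1) → FL=S FR=W RL=W RR=S
cmd 4: advance +4 → t=44, phase=(4,0,2,5) → FL=S FR=S RL=S RR=W
cmd 5: advance +11 → t=55, phase=(3,11,1,4) → FL=S FR=W RL=S RR=S
cmd 6: advance +9 → t=64, phase=(0,8,10,1) → FL=S FR=W RL=W RR=S
cmd 7: advance +11 → t=75, phase=(11,7,9,0) → FL=W FR=W RL=W RR=S


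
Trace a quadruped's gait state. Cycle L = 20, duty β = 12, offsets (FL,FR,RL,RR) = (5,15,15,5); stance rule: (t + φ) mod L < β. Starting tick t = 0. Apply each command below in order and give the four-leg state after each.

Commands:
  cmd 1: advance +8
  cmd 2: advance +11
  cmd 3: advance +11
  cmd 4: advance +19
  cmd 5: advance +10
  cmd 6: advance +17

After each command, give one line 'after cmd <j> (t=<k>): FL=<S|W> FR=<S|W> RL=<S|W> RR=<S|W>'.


start t=0: FL=S FR=W RL=W RR=S
cmd 1: advance +8 → t=8, phase=(13,3,3,13) → FL=W FR=S RL=S RR=W
cmd 2: advance +11 → t=19, phase=(4,14,14,4) → FL=S FR=W RL=W RR=S
cmd 3: advance +11 → t=30, phase=(15,5,5,15) → FL=W FR=S RL=S RR=W
cmd 4: advance +19 → t=49, phase=(14,4,4,14) → FL=W FR=S RL=S RR=W
cmd 5: advance +10 → t=59, phase=(4,14,14,4) → FL=S FR=W RL=W RR=S
cmd 6: advance +17 → t=76, phase=(1,11,11,1) → FL=S FR=S RL=S RR=S

after cmd 1 (t=8): FL=W FR=S RL=S RR=W
after cmd 2 (t=19): FL=S FR=W RL=W RR=S
after cmd 3 (t=30): FL=W FR=S RL=S RR=W
after cmd 4 (t=49): FL=W FR=S RL=S RR=W
after cmd 5 (t=59): FL=S FR=W RL=W RR=S
after cmd 6 (t=76): FL=S FR=S RL=S RR=S


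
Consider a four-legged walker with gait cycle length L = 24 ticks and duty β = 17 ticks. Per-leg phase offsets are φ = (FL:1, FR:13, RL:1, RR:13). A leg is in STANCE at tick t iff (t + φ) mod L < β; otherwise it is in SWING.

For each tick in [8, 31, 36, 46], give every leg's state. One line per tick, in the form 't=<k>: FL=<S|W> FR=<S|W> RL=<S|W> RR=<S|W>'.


t=8: FL=S FR=W RL=S RR=W
t=31: FL=S FR=W RL=S RR=W
t=36: FL=S FR=S RL=S RR=S
t=46: FL=W FR=S RL=W RR=S

t=8: phase=(9,21,9,21) vs β=17 → FL=S FR=W RL=S RR=W
t=31: phase=(8,20,8,20) vs β=17 → FL=S FR=W RL=S RR=W
t=36: phase=(13,1,13,1) vs β=17 → FL=S FR=S RL=S RR=S
t=46: phase=(23,11,23,11) vs β=17 → FL=W FR=S RL=W RR=S


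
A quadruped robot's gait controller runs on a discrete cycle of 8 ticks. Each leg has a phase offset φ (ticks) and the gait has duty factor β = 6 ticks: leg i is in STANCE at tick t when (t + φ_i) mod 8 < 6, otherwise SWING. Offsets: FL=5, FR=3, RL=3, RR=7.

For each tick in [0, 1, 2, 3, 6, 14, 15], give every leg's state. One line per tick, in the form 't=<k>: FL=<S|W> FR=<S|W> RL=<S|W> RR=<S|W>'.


t=0: FL=S FR=S RL=S RR=W
t=1: FL=W FR=S RL=S RR=S
t=2: FL=W FR=S RL=S RR=S
t=3: FL=S FR=W RL=W RR=S
t=6: FL=S FR=S RL=S RR=S
t=14: FL=S FR=S RL=S RR=S
t=15: FL=S FR=S RL=S RR=W

t=0: phase=(5,3,3,7) vs β=6 → FL=S FR=S RL=S RR=W
t=1: phase=(6,4,4,0) vs β=6 → FL=W FR=S RL=S RR=S
t=2: phase=(7,5,5,1) vs β=6 → FL=W FR=S RL=S RR=S
t=3: phase=(0,6,6,2) vs β=6 → FL=S FR=W RL=W RR=S
t=6: phase=(3,1,1,5) vs β=6 → FL=S FR=S RL=S RR=S
t=14: phase=(3,1,1,5) vs β=6 → FL=S FR=S RL=S RR=S
t=15: phase=(4,2,2,6) vs β=6 → FL=S FR=S RL=S RR=W


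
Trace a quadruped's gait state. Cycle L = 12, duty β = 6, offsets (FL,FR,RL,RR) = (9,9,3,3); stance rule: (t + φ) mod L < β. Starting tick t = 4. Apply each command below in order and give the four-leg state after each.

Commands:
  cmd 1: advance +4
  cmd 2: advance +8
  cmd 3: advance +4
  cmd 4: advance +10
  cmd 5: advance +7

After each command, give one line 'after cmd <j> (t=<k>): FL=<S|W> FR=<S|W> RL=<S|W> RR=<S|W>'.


start t=4: FL=S FR=S RL=W RR=W
cmd 1: advance +4 → t=8, phase=(5,5,11,11) → FL=S FR=S RL=W RR=W
cmd 2: advance +8 → t=16, phase=(1,1,7,7) → FL=S FR=S RL=W RR=W
cmd 3: advance +4 → t=20, phase=(5,5,11,11) → FL=S FR=S RL=W RR=W
cmd 4: advance +10 → t=30, phase=(3,3,9,9) → FL=S FR=S RL=W RR=W
cmd 5: advance +7 → t=37, phase=(10,10,4,4) → FL=W FR=W RL=S RR=S

after cmd 1 (t=8): FL=S FR=S RL=W RR=W
after cmd 2 (t=16): FL=S FR=S RL=W RR=W
after cmd 3 (t=20): FL=S FR=S RL=W RR=W
after cmd 4 (t=30): FL=S FR=S RL=W RR=W
after cmd 5 (t=37): FL=W FR=W RL=S RR=S


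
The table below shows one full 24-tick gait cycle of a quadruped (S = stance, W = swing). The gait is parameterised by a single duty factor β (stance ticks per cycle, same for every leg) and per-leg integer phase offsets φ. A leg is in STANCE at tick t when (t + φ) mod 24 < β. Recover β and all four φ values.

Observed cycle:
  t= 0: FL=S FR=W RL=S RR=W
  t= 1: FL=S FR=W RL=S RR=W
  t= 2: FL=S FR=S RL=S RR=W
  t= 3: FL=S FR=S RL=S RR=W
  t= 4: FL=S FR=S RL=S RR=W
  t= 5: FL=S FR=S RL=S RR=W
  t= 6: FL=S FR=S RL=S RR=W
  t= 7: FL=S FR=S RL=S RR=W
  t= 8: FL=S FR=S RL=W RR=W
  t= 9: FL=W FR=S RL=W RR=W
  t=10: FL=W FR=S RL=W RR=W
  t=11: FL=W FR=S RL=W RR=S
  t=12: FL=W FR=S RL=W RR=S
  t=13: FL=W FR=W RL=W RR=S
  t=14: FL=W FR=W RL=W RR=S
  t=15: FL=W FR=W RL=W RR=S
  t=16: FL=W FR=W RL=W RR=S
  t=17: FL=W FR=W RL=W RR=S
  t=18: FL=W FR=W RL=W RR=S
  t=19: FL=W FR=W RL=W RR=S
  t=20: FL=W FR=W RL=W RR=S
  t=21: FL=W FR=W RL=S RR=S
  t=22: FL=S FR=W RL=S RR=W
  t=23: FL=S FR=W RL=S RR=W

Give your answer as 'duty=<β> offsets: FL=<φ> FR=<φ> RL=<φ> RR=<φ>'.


duty=11 offsets: FL=2 FR=22 RL=3 RR=13

duty β = stance ticks per leg = 11
FL: stance ticks = 11; W→S at t=22 → φ=2
FR: stance ticks = 11; W→S at t=2 → φ=22
RL: stance ticks = 11; W→S at t=21 → φ=3
RR: stance ticks = 11; W→S at t=11 → φ=13


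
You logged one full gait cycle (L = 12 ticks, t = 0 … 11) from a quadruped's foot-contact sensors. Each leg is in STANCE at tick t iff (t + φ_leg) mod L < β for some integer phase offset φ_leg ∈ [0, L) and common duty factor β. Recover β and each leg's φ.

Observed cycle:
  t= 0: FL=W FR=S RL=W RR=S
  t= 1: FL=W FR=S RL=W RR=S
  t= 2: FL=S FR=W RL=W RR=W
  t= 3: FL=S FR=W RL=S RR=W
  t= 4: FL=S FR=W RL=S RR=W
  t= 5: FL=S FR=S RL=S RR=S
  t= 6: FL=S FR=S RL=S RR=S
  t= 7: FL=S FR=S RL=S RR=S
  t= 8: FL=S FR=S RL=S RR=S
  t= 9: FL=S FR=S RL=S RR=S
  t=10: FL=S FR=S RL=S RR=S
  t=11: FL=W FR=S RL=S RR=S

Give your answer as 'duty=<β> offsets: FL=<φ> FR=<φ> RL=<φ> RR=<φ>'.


duty β = stance ticks per leg = 9
FL: stance ticks = 9; W→S at t=2 → φ=10
FR: stance ticks = 9; W→S at t=5 → φ=7
RL: stance ticks = 9; W→S at t=3 → φ=9
RR: stance ticks = 9; W→S at t=5 → φ=7

duty=9 offsets: FL=10 FR=7 RL=9 RR=7


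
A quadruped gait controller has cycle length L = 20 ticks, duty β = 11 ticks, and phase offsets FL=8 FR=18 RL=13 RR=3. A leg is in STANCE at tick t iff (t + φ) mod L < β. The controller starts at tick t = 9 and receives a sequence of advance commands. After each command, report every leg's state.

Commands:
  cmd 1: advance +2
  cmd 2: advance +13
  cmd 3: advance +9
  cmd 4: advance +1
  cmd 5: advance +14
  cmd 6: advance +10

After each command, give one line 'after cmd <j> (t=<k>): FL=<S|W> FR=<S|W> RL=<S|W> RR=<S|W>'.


after cmd 1 (t=11): FL=W FR=S RL=S RR=W
after cmd 2 (t=24): FL=W FR=S RL=W RR=S
after cmd 3 (t=33): FL=S FR=W RL=S RR=W
after cmd 4 (t=34): FL=S FR=W RL=S RR=W
after cmd 5 (t=48): FL=W FR=S RL=S RR=W
after cmd 6 (t=58): FL=S FR=W RL=W RR=S

start t=9: FL=W FR=S RL=S RR=W
cmd 1: advance +2 → t=11, phase=(19,9,4,14) → FL=W FR=S RL=S RR=W
cmd 2: advance +13 → t=24, phase=(12,2,17,7) → FL=W FR=S RL=W RR=S
cmd 3: advance +9 → t=33, phase=(1,11,6,16) → FL=S FR=W RL=S RR=W
cmd 4: advance +1 → t=34, phase=(2,12,7,17) → FL=S FR=W RL=S RR=W
cmd 5: advance +14 → t=48, phase=(16,6,1,11) → FL=W FR=S RL=S RR=W
cmd 6: advance +10 → t=58, phase=(6,16,11,1) → FL=S FR=W RL=W RR=S


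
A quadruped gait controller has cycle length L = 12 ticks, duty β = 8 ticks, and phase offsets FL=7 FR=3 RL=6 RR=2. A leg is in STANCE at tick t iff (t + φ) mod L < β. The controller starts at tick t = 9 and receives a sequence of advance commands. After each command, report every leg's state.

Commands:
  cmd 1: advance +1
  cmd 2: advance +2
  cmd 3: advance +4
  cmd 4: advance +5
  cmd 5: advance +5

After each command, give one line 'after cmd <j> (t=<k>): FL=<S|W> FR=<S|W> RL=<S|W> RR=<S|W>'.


after cmd 1 (t=10): FL=S FR=S RL=S RR=S
after cmd 2 (t=12): FL=S FR=S RL=S RR=S
after cmd 3 (t=16): FL=W FR=S RL=W RR=S
after cmd 4 (t=21): FL=S FR=S RL=S RR=W
after cmd 5 (t=26): FL=W FR=S RL=W RR=S

start t=9: FL=S FR=S RL=S RR=W
cmd 1: advance +1 → t=10, phase=(5,1,4,0) → FL=S FR=S RL=S RR=S
cmd 2: advance +2 → t=12, phase=(7,3,6,2) → FL=S FR=S RL=S RR=S
cmd 3: advance +4 → t=16, phase=(11,7,10,6) → FL=W FR=S RL=W RR=S
cmd 4: advance +5 → t=21, phase=(4,0,3,11) → FL=S FR=S RL=S RR=W
cmd 5: advance +5 → t=26, phase=(9,5,8,4) → FL=W FR=S RL=W RR=S


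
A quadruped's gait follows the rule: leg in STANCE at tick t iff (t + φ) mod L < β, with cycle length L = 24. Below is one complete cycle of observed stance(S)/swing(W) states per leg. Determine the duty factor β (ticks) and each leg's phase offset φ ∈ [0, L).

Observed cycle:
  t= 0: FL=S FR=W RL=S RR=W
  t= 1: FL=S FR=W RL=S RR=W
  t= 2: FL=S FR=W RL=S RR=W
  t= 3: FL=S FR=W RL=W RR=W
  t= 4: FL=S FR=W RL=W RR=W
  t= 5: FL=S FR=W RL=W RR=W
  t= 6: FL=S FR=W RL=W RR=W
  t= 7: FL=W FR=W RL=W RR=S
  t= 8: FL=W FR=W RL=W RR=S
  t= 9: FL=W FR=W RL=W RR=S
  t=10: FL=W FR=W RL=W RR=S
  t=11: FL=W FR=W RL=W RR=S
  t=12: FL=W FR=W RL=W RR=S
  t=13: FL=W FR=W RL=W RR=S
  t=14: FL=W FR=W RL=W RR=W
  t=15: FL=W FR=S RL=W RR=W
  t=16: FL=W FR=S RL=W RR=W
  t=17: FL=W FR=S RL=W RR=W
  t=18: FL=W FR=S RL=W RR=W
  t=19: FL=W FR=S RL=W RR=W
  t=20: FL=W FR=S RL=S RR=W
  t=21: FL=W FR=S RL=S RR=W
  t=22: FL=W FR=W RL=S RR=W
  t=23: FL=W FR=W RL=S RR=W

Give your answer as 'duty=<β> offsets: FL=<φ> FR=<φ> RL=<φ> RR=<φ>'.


duty β = stance ticks per leg = 7
FL: stance ticks = 7; W→S at t=0 → φ=0
FR: stance ticks = 7; W→S at t=15 → φ=9
RL: stance ticks = 7; W→S at t=20 → φ=4
RR: stance ticks = 7; W→S at t=7 → φ=17

duty=7 offsets: FL=0 FR=9 RL=4 RR=17


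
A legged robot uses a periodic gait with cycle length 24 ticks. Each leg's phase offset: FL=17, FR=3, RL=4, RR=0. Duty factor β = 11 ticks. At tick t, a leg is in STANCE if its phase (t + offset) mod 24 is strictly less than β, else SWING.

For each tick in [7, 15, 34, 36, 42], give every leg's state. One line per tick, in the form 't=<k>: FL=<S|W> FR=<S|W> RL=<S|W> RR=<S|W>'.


t=7: phase=(0,10,11,7) vs β=11 → FL=S FR=S RL=W RR=S
t=15: phase=(8,18,19,15) vs β=11 → FL=S FR=W RL=W RR=W
t=34: phase=(3,13,14,10) vs β=11 → FL=S FR=W RL=W RR=S
t=36: phase=(5,15,16,12) vs β=11 → FL=S FR=W RL=W RR=W
t=42: phase=(11,21,22,18) vs β=11 → FL=W FR=W RL=W RR=W

t=7: FL=S FR=S RL=W RR=S
t=15: FL=S FR=W RL=W RR=W
t=34: FL=S FR=W RL=W RR=S
t=36: FL=S FR=W RL=W RR=W
t=42: FL=W FR=W RL=W RR=W


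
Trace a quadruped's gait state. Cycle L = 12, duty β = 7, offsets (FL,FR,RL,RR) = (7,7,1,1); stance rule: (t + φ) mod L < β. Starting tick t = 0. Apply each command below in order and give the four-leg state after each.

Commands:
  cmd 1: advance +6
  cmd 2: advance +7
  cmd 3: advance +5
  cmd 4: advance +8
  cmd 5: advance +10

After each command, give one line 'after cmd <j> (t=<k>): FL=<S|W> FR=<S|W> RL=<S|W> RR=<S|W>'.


start t=0: FL=W FR=W RL=S RR=S
cmd 1: advance +6 → t=6, phase=(1,1,7,7) → FL=S FR=S RL=W RR=W
cmd 2: advance +7 → t=13, phase=(8,8,2,2) → FL=W FR=W RL=S RR=S
cmd 3: advance +5 → t=18, phase=(1,1,7,7) → FL=S FR=S RL=W RR=W
cmd 4: advance +8 → t=26, phase=(9,9,3,3) → FL=W FR=W RL=S RR=S
cmd 5: advance +10 → t=36, phase=(7,7,1,1) → FL=W FR=W RL=S RR=S

after cmd 1 (t=6): FL=S FR=S RL=W RR=W
after cmd 2 (t=13): FL=W FR=W RL=S RR=S
after cmd 3 (t=18): FL=S FR=S RL=W RR=W
after cmd 4 (t=26): FL=W FR=W RL=S RR=S
after cmd 5 (t=36): FL=W FR=W RL=S RR=S


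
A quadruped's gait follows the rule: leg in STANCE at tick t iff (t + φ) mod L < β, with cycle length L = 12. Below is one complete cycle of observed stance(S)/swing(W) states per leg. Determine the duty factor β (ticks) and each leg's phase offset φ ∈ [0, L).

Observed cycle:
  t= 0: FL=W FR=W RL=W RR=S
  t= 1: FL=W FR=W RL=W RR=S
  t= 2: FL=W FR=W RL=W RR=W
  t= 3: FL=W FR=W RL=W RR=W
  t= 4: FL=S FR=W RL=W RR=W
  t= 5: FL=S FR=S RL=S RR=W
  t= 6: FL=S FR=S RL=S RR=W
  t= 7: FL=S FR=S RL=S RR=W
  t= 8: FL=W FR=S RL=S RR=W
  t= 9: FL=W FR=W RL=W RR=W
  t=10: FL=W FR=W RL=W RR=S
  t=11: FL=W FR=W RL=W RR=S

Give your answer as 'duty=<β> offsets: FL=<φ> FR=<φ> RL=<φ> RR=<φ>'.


duty β = stance ticks per leg = 4
FL: stance ticks = 4; W→S at t=4 → φ=8
FR: stance ticks = 4; W→S at t=5 → φ=7
RL: stance ticks = 4; W→S at t=5 → φ=7
RR: stance ticks = 4; W→S at t=10 → φ=2

duty=4 offsets: FL=8 FR=7 RL=7 RR=2


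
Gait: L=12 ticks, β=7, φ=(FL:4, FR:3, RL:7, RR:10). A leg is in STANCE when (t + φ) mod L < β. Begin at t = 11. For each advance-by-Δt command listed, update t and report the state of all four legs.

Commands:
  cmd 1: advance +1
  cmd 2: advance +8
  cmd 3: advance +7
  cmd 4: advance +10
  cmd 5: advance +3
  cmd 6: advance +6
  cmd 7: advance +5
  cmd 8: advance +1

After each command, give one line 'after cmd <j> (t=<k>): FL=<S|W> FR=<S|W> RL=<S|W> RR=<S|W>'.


start t=11: FL=S FR=S RL=S RR=W
cmd 1: advance +1 → t=12, phase=(4,3,7,10) → FL=S FR=S RL=W RR=W
cmd 2: advance +8 → t=20, phase=(0,11,3,6) → FL=S FR=W RL=S RR=S
cmd 3: advance +7 → t=27, phase=(7,6,10,1) → FL=W FR=S RL=W RR=S
cmd 4: advance +10 → t=37, phase=(5,4,8,11) → FL=S FR=S RL=W RR=W
cmd 5: advance +3 → t=40, phase=(8,7,11,2) → FL=W FR=W RL=W RR=S
cmd 6: advance +6 → t=46, phase=(2,1,5,8) → FL=S FR=S RL=S RR=W
cmd 7: advance +5 → t=51, phase=(7,6,10,1) → FL=W FR=S RL=W RR=S
cmd 8: advance +1 → t=52, phase=(8,7,11,2) → FL=W FR=W RL=W RR=S

after cmd 1 (t=12): FL=S FR=S RL=W RR=W
after cmd 2 (t=20): FL=S FR=W RL=S RR=S
after cmd 3 (t=27): FL=W FR=S RL=W RR=S
after cmd 4 (t=37): FL=S FR=S RL=W RR=W
after cmd 5 (t=40): FL=W FR=W RL=W RR=S
after cmd 6 (t=46): FL=S FR=S RL=S RR=W
after cmd 7 (t=51): FL=W FR=S RL=W RR=S
after cmd 8 (t=52): FL=W FR=W RL=W RR=S


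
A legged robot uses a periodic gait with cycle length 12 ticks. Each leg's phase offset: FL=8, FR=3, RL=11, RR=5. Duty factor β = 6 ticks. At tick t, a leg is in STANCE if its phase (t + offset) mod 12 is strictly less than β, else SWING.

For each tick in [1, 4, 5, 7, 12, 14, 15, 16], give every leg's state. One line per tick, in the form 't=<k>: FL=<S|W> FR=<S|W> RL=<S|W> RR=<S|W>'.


t=1: phase=(9,4,0,6) vs β=6 → FL=W FR=S RL=S RR=W
t=4: phase=(0,7,3,9) vs β=6 → FL=S FR=W RL=S RR=W
t=5: phase=(1,8,4,10) vs β=6 → FL=S FR=W RL=S RR=W
t=7: phase=(3,10,6,0) vs β=6 → FL=S FR=W RL=W RR=S
t=12: phase=(8,3,11,5) vs β=6 → FL=W FR=S RL=W RR=S
t=14: phase=(10,5,1,7) vs β=6 → FL=W FR=S RL=S RR=W
t=15: phase=(11,6,2,8) vs β=6 → FL=W FR=W RL=S RR=W
t=16: phase=(0,7,3,9) vs β=6 → FL=S FR=W RL=S RR=W

t=1: FL=W FR=S RL=S RR=W
t=4: FL=S FR=W RL=S RR=W
t=5: FL=S FR=W RL=S RR=W
t=7: FL=S FR=W RL=W RR=S
t=12: FL=W FR=S RL=W RR=S
t=14: FL=W FR=S RL=S RR=W
t=15: FL=W FR=W RL=S RR=W
t=16: FL=S FR=W RL=S RR=W


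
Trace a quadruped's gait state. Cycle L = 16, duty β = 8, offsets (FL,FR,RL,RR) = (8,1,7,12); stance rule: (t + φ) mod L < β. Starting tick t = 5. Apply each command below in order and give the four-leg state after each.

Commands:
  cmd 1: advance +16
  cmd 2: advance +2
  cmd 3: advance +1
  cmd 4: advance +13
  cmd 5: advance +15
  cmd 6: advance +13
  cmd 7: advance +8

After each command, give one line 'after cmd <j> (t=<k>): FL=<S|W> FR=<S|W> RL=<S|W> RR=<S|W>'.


after cmd 1 (t=21): FL=W FR=S RL=W RR=S
after cmd 2 (t=23): FL=W FR=W RL=W RR=S
after cmd 3 (t=24): FL=S FR=W RL=W RR=S
after cmd 4 (t=37): FL=W FR=S RL=W RR=S
after cmd 5 (t=52): FL=W FR=S RL=W RR=S
after cmd 6 (t=65): FL=W FR=S RL=W RR=W
after cmd 7 (t=73): FL=S FR=W RL=S RR=S

start t=5: FL=W FR=S RL=W RR=S
cmd 1: advance +16 → t=21, phase=(13,6,12,1) → FL=W FR=S RL=W RR=S
cmd 2: advance +2 → t=23, phase=(15,8,14,3) → FL=W FR=W RL=W RR=S
cmd 3: advance +1 → t=24, phase=(0,9,15,4) → FL=S FR=W RL=W RR=S
cmd 4: advance +13 → t=37, phase=(13,6,12,1) → FL=W FR=S RL=W RR=S
cmd 5: advance +15 → t=52, phase=(12,5,11,0) → FL=W FR=S RL=W RR=S
cmd 6: advance +13 → t=65, phase=(9,2,8,13) → FL=W FR=S RL=W RR=W
cmd 7: advance +8 → t=73, phase=(1,10,0,5) → FL=S FR=W RL=S RR=S


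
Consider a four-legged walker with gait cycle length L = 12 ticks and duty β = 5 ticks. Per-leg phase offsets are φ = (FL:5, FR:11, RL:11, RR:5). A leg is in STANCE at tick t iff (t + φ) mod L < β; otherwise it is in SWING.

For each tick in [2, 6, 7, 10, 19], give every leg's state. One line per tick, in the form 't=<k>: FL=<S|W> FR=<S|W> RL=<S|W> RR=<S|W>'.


t=2: phase=(7,1,1,7) vs β=5 → FL=W FR=S RL=S RR=W
t=6: phase=(11,5,5,11) vs β=5 → FL=W FR=W RL=W RR=W
t=7: phase=(0,6,6,0) vs β=5 → FL=S FR=W RL=W RR=S
t=10: phase=(3,9,9,3) vs β=5 → FL=S FR=W RL=W RR=S
t=19: phase=(0,6,6,0) vs β=5 → FL=S FR=W RL=W RR=S

t=2: FL=W FR=S RL=S RR=W
t=6: FL=W FR=W RL=W RR=W
t=7: FL=S FR=W RL=W RR=S
t=10: FL=S FR=W RL=W RR=S
t=19: FL=S FR=W RL=W RR=S


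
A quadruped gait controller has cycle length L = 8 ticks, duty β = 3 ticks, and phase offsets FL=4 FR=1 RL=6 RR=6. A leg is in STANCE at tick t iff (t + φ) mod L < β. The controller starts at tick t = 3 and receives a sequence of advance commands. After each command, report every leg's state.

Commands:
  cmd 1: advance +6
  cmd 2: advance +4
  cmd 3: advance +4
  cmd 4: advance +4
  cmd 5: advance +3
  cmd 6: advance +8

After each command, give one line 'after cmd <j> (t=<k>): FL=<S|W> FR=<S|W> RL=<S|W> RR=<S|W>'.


start t=3: FL=W FR=W RL=S RR=S
cmd 1: advance +6 → t=9, phase=(5,2,7,7) → FL=W FR=S RL=W RR=W
cmd 2: advance +4 → t=13, phase=(1,6,3,3) → FL=S FR=W RL=W RR=W
cmd 3: advance +4 → t=17, phase=(5,2,7,7) → FL=W FR=S RL=W RR=W
cmd 4: advance +4 → t=21, phase=(1,6,3,3) → FL=S FR=W RL=W RR=W
cmd 5: advance +3 → t=24, phase=(4,1,6,6) → FL=W FR=S RL=W RR=W
cmd 6: advance +8 → t=32, phase=(4,1,6,6) → FL=W FR=S RL=W RR=W

after cmd 1 (t=9): FL=W FR=S RL=W RR=W
after cmd 2 (t=13): FL=S FR=W RL=W RR=W
after cmd 3 (t=17): FL=W FR=S RL=W RR=W
after cmd 4 (t=21): FL=S FR=W RL=W RR=W
after cmd 5 (t=24): FL=W FR=S RL=W RR=W
after cmd 6 (t=32): FL=W FR=S RL=W RR=W


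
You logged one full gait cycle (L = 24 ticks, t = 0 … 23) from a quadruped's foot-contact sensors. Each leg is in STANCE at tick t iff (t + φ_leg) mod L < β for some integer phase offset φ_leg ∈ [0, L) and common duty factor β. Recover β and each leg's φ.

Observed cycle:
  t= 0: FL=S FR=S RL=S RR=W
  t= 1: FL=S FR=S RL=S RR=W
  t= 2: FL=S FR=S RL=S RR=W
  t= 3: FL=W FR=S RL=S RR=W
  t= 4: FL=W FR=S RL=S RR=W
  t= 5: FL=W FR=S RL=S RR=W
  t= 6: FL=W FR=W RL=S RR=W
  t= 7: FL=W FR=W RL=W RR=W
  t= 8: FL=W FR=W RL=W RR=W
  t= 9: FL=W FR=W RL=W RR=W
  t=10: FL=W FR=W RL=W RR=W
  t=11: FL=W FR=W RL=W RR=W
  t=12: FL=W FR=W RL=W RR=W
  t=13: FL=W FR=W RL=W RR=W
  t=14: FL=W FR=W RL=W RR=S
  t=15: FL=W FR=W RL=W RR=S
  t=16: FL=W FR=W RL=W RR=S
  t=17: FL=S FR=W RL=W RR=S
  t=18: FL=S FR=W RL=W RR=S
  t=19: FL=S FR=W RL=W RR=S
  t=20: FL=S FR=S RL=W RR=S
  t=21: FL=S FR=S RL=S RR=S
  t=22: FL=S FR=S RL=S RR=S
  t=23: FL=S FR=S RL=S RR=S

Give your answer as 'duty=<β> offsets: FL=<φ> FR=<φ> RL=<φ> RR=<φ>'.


duty β = stance ticks per leg = 10
FL: stance ticks = 10; W→S at t=17 → φ=7
FR: stance ticks = 10; W→S at t=20 → φ=4
RL: stance ticks = 10; W→S at t=21 → φ=3
RR: stance ticks = 10; W→S at t=14 → φ=10

duty=10 offsets: FL=7 FR=4 RL=3 RR=10
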